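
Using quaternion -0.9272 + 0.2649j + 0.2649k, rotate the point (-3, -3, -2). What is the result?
(-2.649, -1.386, -3.614)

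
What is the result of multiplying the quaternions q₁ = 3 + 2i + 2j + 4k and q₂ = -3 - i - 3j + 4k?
-17 + 11i - 27j - 4k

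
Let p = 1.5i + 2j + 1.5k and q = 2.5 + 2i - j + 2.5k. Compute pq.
-4.75 + 10.25i + 4.25j - 1.75k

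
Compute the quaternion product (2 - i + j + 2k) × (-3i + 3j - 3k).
-15i - 3j - 6k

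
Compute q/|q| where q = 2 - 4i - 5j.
0.2981 - 0.5963i - 0.7454j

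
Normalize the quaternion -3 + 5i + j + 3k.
-0.4523 + 0.7538i + 0.1508j + 0.4523k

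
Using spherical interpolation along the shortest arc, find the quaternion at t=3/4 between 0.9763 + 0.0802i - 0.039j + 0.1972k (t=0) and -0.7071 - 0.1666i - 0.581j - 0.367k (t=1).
0.8161 + 0.1516i + 0.4423j + 0.3396k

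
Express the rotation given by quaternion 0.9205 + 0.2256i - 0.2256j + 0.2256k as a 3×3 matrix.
[[0.7964, -0.5171, -0.3135], [0.3135, 0.7964, -0.5171], [0.5171, 0.3135, 0.7964]]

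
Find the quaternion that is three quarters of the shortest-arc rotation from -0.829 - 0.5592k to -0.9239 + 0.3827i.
-0.9426 + 0.2977i - 0.1511k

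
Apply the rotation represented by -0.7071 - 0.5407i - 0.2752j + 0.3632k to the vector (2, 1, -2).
(1.988, 1.649, -1.527)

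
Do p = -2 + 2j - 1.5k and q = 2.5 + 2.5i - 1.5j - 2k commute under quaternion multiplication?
No: pq = -5 - 11.25i + 4.25j - 4.75k ≠ -5 + 1.25i + 11.75j + 5.25k = qp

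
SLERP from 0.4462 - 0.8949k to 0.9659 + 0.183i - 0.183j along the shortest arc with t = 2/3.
0.9109 + 0.1383i - 0.1383j - 0.3633k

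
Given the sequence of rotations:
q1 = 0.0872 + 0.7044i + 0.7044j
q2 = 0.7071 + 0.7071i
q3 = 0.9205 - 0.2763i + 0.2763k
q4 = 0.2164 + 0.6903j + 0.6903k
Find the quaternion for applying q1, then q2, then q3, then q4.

q2 · q1 = -0.4364 + 0.5597i + 0.4981j + 0.4981k
q3 · q2 · q1 = -0.3847 + 0.4982i + 0.7508j + 0.2003k
q4 · q3 · q2 · q1 = -0.7398 - 0.2722i + 0.2408j - 0.5661k
-0.7398 - 0.2722i + 0.2408j - 0.5661k


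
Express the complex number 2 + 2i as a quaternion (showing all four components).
2 + 2i + 0j + 0k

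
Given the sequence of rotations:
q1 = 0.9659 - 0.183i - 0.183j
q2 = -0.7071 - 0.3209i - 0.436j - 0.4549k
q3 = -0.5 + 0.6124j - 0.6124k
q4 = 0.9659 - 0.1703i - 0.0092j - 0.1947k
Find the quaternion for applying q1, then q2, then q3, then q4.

q2 · q1 = -0.8215 - 0.2638i - 0.2085j - 0.4605k
q3 · q2 · q1 = 0.2564 - 0.2778i - 0.2373j + 0.8949k
q4 · q3 · q2 · q1 = 0.3724 - 0.3664i - 0.0251j + 0.8523k
0.3724 - 0.3664i - 0.0251j + 0.8523k


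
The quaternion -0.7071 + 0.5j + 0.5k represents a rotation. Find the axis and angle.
axis = (0, √2/2, √2/2), θ = 3π/2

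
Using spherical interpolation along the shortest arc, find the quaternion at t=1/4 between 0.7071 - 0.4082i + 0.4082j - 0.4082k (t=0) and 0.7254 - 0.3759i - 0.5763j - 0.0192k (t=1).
0.807 - 0.4527i + 0.1608j - 0.3434k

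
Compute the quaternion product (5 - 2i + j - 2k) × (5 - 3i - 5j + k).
26 - 34i - 12j + 8k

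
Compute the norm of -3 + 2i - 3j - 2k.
√26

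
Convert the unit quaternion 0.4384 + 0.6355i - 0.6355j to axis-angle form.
axis = (√2/2, -√2/2, 0), θ = 128°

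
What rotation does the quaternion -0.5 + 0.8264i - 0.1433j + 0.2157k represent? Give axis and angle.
axis = (0.9542, -0.1655, 0.2491), θ = 4π/3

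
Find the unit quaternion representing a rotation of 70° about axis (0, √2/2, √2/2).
0.8192 + 0.4056j + 0.4056k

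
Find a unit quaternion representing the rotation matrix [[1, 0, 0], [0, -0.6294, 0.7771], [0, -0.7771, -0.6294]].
-0.4305 + 0.9026i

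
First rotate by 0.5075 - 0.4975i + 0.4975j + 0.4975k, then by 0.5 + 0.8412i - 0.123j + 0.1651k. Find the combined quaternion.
0.6513 + 0.0348i - 0.3143j + 0.6898k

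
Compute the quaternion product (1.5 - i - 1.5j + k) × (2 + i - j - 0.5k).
3 + 1.25i - 4j + 3.75k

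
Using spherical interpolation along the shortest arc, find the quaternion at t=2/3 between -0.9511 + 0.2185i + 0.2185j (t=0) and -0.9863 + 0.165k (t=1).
-0.9882 + 0.0742i + 0.0742j + 0.1113k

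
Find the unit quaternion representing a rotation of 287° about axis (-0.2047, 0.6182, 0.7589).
-0.8039 - 0.1218i + 0.3677j + 0.4514k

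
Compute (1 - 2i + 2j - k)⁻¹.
0.1 + 0.2i - 0.2j + 0.1k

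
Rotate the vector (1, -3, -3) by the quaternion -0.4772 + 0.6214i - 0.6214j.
(0.765, -3.235, 2.82)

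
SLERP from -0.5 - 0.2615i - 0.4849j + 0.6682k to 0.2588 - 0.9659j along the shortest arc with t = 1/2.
-0.1474 - 0.1598i - 0.8866j + 0.4083k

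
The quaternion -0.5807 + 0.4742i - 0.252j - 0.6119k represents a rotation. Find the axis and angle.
axis = (0.5825, -0.3095, -0.7516), θ = 251°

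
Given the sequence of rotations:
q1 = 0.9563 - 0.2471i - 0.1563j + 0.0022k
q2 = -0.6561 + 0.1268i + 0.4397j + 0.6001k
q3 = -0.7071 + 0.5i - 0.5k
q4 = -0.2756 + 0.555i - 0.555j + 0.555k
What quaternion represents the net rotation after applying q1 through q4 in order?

q2 · q1 = -0.5287 + 0.3781i + 0.3745j + 0.6613k
q3 · q2 · q1 = 0.5154 - 0.3445i - 0.7845j - 0.016k
q4 · q3 · q2 · q1 = -0.3774 + 0.8253i - 0.2522j - 0.3361k
-0.3774 + 0.8253i - 0.2522j - 0.3361k


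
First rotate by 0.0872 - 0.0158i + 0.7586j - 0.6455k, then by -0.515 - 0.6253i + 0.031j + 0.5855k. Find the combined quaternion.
0.2996 - 0.5106i - 0.8009j - 0.0904k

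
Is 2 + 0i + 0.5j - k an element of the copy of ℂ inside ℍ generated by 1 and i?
No. The quaternion 2 + 0.5j - k has j-coefficient y = 0.5 and k-coefficient z = -1, not both zero, so it does not lie in the complex subalgebra spanned by 1 and i.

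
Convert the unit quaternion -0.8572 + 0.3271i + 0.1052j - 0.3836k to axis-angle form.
axis = (0.6352, 0.2043, -0.7449), θ = 298°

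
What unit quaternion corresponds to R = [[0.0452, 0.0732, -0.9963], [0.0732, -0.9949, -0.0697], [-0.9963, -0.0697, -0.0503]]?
0.7229i + 0.0506j - 0.6891k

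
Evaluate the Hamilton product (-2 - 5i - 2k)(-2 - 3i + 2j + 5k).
-1 + 20i + 27j - 16k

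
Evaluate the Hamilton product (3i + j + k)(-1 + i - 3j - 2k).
2 - 2i + 6j - 11k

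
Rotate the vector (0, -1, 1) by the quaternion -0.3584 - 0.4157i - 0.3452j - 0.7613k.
(1.139, 0.732, -0.408)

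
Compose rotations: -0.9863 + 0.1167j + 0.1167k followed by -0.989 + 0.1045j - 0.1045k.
0.9755 + 0.0244i - 0.2185j - 0.0123k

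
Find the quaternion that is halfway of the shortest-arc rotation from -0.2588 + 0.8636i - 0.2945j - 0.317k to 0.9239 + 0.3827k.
-0.717 + 0.5236i - 0.1785j - 0.4242k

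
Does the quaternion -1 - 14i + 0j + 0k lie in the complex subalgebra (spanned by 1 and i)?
Yes. The quaternion -1 - 14i has j- and k-coefficients y = z = 0, so it lies in the complex subalgebra spanned by 1 and i.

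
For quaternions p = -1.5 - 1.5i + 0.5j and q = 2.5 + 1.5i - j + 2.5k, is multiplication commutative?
No: pq = -1 - 4.75i + 6.5j - 3k ≠ -1 - 7.25i - j - 4.5k = qp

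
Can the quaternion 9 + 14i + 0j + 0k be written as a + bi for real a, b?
Yes. The quaternion 9 + 14i has j- and k-coefficients y = z = 0, so it lies in the complex subalgebra spanned by 1 and i.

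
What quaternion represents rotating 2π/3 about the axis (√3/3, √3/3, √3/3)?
0.5 + 0.5i + 0.5j + 0.5k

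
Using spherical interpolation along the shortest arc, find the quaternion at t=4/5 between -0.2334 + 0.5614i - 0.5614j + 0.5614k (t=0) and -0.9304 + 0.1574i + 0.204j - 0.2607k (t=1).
-0.9451 + 0.3169i + 0.023j - 0.0763k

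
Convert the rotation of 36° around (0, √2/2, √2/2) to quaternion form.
0.9511 + 0.2185j + 0.2185k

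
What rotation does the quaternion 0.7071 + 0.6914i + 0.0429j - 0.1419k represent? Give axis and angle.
axis = (0.9778, 0.0607, -0.2007), θ = π/2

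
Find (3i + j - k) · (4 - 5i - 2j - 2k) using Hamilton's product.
15 + 8i + 15j - 5k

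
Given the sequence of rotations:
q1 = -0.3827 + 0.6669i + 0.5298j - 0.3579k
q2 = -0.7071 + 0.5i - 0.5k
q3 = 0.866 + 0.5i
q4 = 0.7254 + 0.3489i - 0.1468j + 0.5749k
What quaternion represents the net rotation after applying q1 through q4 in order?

q2 · q1 = -0.2418 - 0.398i - 0.5291j + 0.7093k
q3 · q2 · q1 = -0.0104 - 0.4656i - 0.8129j + 0.3497k
q4 · q3 · q2 · q1 = -0.1655 + 0.0746i - 0.9778j - 0.1043k
-0.1655 + 0.0746i - 0.9778j - 0.1043k


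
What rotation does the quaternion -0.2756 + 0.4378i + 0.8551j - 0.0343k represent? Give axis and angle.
axis = (0.4554, 0.8896, -0.0357), θ = 212°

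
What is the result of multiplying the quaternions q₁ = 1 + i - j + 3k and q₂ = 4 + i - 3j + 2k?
-6 + 12i - 6j + 12k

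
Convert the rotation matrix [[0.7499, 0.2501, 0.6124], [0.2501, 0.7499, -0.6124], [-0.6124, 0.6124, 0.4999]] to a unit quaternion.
0.866 + 0.3536i + 0.3536j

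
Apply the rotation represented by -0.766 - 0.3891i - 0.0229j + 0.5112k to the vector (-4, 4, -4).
(2.75, 6.238, 1.238)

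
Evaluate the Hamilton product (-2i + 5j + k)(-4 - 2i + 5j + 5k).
-34 + 28i - 12j - 4k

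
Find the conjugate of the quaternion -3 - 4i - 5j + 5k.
-3 + 4i + 5j - 5k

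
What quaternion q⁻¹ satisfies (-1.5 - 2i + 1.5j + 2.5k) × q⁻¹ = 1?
-0.1017 + 0.1356i - 0.1017j - 0.1695k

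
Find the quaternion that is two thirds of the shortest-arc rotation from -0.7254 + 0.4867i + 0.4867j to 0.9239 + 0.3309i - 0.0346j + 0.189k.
-0.9649 - 0.0537i + 0.2158j - 0.1394k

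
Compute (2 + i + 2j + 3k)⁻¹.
0.1111 - 0.0556i - 0.1111j - 0.1667k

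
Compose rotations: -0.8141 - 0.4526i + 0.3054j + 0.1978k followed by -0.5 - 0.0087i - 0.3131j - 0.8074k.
0.6584 + 0.418i + 0.4693j + 0.414k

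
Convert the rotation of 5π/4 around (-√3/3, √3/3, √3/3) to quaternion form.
-0.3827 - 0.5334i + 0.5334j + 0.5334k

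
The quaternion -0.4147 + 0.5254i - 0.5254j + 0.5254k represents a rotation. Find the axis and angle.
axis = (√3/3, -√3/3, √3/3), θ = 229°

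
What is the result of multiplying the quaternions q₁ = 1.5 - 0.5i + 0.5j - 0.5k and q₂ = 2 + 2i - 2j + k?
5.5 + 1.5i - 2.5j + 0.5k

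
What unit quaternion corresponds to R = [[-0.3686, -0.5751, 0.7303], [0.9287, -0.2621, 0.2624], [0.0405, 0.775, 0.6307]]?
0.5 + 0.2563i + 0.3449j + 0.7519k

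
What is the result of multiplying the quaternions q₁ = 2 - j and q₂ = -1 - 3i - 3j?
-5 - 6i - 5j - 3k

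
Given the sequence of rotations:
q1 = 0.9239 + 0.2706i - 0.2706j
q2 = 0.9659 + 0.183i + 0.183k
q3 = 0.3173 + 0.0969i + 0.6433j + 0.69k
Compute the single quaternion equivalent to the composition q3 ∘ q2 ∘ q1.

q2 · q1 = 0.8429 + 0.48i - 0.2119j + 0.1196k
q3 · q2 · q1 = 0.2747 + 0.4571i + 0.7946j + 0.2902k
0.2747 + 0.4571i + 0.7946j + 0.2902k


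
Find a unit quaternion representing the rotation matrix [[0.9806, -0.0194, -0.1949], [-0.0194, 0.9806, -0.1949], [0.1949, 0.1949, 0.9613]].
0.9903 + 0.0984i - 0.0984j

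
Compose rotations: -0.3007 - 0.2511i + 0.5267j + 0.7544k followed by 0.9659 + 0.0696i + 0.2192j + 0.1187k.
-0.478 - 0.1606i + 0.3605j + 0.7847k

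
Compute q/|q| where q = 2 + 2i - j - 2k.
0.5547 + 0.5547i - 0.2774j - 0.5547k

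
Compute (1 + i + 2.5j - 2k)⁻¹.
0.0816 - 0.0816i - 0.2041j + 0.1633k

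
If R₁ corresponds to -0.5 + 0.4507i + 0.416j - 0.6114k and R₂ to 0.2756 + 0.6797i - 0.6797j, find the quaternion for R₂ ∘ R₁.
-0.1614 + 0.1999i + 0.8701j + 0.4206k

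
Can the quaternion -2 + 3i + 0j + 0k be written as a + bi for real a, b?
Yes. The quaternion -2 + 3i has j- and k-coefficients y = z = 0, so it lies in the complex subalgebra spanned by 1 and i.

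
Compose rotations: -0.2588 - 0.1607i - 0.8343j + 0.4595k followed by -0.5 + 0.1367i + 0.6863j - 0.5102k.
0.9584 - 0.0653i + 0.2587j - 0.1015k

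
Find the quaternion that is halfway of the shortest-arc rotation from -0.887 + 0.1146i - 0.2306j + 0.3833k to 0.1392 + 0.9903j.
-0.6241 + 0.0697i - 0.7425j + 0.2331k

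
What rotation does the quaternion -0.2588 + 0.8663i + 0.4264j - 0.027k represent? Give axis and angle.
axis = (0.8969, 0.4414, -0.028), θ = 7π/6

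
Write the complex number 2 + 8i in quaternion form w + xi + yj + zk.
2 + 8i + 0j + 0k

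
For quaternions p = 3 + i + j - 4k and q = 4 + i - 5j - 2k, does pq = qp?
No: pq = 8 - 15i - 13j - 28k ≠ 8 + 29i - 9j - 16k = qp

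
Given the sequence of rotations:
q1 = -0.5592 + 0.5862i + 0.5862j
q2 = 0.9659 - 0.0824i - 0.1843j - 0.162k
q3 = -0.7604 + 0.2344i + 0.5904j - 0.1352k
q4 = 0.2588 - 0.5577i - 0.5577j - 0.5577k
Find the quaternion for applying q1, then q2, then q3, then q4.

q2 · q1 = -0.3838 + 0.7073i + 0.5743j + 0.1503k
q3 · q2 · q1 = -0.1927 - 0.4614i - 0.7942j - 0.3454k
q4 · q3 · q2 · q1 = -0.9427 - 0.2622i - 0.0334j + 0.2037k
-0.9427 - 0.2622i - 0.0334j + 0.2037k


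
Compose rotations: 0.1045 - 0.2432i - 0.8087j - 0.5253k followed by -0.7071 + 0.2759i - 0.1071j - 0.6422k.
-0.4308 - 0.2623i + 0.8618j + 0.0552k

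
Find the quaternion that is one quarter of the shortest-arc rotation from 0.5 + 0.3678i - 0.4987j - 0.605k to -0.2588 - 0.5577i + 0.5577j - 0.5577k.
0.5142 + 0.4995i - 0.6117j - 0.3346k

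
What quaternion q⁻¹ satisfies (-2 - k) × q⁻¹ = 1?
-0.4 + 0.2k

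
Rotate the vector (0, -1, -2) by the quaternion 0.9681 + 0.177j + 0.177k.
(-0.343, -1.063, -1.937)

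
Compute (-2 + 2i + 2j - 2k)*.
-2 - 2i - 2j + 2k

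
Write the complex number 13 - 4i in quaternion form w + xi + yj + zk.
13 - 4i + 0j + 0k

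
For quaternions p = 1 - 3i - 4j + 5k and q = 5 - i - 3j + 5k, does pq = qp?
No: pq = -35 - 21i - 13j + 35k ≠ -35 - 11i - 33j + 25k = qp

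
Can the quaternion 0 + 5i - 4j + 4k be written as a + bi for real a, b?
No. The quaternion 5i - 4j + 4k has j-coefficient y = -4 and k-coefficient z = 4, not both zero, so it does not lie in the complex subalgebra spanned by 1 and i.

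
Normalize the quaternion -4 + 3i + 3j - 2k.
-0.6489 + 0.4867i + 0.4867j - 0.3244k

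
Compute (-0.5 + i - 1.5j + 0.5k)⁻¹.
-0.1333 - 0.2667i + 0.4j - 0.1333k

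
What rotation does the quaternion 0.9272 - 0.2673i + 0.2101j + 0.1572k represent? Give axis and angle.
axis = (-0.7136, 0.5609, 0.4197), θ = 44°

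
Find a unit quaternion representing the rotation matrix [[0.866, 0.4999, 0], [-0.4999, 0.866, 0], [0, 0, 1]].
0.9659 - 0.2588k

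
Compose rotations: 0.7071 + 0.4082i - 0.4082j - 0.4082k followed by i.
-0.4082 + 0.7071i + 0.4082j - 0.4082k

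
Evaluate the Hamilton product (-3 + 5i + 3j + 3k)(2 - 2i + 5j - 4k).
1 - 11i + 5j + 49k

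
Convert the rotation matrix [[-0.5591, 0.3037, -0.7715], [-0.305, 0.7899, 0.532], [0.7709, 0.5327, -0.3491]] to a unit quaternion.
-0.4695 - 0.0004i + 0.8213j + 0.3241k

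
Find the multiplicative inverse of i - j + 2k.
-0.1667i + 0.1667j - 0.3333k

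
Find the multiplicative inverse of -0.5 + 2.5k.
-0.0769 - 0.3846k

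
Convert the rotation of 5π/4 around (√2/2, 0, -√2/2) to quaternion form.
-0.3827 + 0.6533i - 0.6533k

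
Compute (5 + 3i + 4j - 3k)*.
5 - 3i - 4j + 3k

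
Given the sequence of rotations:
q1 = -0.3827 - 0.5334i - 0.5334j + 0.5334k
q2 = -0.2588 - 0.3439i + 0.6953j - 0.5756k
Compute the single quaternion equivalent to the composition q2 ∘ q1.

q2 · q1 = 0.5935 + 0.3335i + 0.3624j + 0.6365k
0.5935 + 0.3335i + 0.3624j + 0.6365k


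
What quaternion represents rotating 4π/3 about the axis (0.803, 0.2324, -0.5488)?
-0.5 + 0.6954i + 0.2013j - 0.4753k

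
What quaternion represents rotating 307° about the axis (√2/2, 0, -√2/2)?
-0.8949 + 0.3155i - 0.3155k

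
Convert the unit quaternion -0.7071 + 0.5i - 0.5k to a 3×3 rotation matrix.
[[0.5, -0.7071, -0.5], [0.7071, 0, 0.7071], [-0.5, -0.7071, 0.5]]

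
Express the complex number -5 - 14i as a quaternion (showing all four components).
-5 - 14i + 0j + 0k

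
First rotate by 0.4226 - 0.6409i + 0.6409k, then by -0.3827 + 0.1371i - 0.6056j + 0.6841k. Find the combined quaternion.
-0.5123 - 0.0849i - 0.7822j - 0.3443k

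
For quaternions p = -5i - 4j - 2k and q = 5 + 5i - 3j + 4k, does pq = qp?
No: pq = 21 - 47i - 10j + 25k ≠ 21 - 3i - 30j - 45k = qp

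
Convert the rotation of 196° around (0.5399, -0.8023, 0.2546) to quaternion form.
-0.1392 + 0.5346i - 0.7945j + 0.2521k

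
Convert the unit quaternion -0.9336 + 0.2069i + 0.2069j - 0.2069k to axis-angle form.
axis = (√3/3, √3/3, -√3/3), θ = 318°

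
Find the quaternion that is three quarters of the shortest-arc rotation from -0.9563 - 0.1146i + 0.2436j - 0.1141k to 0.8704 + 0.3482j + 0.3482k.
-0.9311 - 0.0307i - 0.2046j - 0.3005k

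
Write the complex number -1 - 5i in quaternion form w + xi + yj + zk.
-1 - 5i + 0j + 0k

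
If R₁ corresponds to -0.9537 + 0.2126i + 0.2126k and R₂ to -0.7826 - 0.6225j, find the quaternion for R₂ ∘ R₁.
0.7464 - 0.2987i + 0.5937j - 0.034k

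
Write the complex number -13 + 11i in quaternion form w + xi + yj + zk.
-13 + 11i + 0j + 0k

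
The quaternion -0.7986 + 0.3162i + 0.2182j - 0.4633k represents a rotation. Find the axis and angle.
axis = (0.5254, 0.3625, -0.7698), θ = 286°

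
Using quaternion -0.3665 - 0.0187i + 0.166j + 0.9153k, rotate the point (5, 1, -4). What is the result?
(-2.365, -5.223, -3.022)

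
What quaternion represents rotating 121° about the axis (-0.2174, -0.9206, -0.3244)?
0.4924 - 0.1892i - 0.8012j - 0.2823k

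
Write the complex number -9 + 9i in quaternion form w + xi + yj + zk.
-9 + 9i + 0j + 0k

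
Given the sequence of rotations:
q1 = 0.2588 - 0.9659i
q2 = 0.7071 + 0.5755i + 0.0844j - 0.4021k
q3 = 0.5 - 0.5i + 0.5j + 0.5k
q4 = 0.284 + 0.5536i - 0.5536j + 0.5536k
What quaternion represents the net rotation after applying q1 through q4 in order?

q2 · q1 = 0.7389 - 0.534i + 0.4102j - 0.0225k
q3 · q2 · q1 = -0.0914 - 0.8528i + 0.2963j + 0.4201k
q4 · q3 · q2 · q1 = 0.3776 - 0.6894i - 0.5699j - 0.2394k
0.3776 - 0.6894i - 0.5699j - 0.2394k


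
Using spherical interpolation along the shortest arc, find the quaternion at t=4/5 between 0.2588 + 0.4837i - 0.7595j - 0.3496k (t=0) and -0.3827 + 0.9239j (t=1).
0.3694 + 0.1034i - 0.9205j - 0.0748k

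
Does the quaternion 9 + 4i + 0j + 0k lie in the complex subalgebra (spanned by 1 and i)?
Yes. The quaternion 9 + 4i has j- and k-coefficients y = z = 0, so it lies in the complex subalgebra spanned by 1 and i.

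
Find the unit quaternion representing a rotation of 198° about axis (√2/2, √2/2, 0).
-0.1564 + 0.6984i + 0.6984j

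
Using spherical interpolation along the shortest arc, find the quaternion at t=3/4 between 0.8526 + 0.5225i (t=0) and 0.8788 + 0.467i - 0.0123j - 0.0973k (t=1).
0.8733 + 0.4815i - 0.0092j - 0.073k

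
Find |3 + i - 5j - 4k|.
√51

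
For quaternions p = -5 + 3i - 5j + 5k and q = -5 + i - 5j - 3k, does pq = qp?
No: pq = 12 + 20i + 64j - 20k ≠ 12 - 60i + 36j = qp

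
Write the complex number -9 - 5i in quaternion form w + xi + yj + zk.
-9 - 5i + 0j + 0k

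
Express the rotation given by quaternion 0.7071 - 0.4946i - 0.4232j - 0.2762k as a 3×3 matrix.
[[0.4892, 0.8092, -0.3253], [0.028, 0.3582, 0.9332], [0.8717, -0.4657, 0.1525]]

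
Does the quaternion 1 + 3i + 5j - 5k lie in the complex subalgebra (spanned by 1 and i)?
No. The quaternion 1 + 3i + 5j - 5k has j-coefficient y = 5 and k-coefficient z = -5, not both zero, so it does not lie in the complex subalgebra spanned by 1 and i.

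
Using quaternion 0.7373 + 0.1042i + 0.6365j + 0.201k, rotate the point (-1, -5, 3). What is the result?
(3.651, -4.61, -0.647)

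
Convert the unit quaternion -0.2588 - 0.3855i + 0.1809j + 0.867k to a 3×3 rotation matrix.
[[-0.5688, 0.3093, -0.7621], [-0.5882, -0.8006, 0.1141], [-0.5748, 0.5132, 0.6373]]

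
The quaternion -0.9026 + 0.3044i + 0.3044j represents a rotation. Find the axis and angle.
axis = (√2/2, √2/2, 0), θ = 309°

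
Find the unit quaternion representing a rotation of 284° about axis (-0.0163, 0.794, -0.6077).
-0.788 - 0.01i + 0.4888j - 0.3741k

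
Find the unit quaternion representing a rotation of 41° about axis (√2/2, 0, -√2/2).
0.9367 + 0.2476i - 0.2476k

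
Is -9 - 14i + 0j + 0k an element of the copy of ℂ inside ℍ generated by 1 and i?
Yes. The quaternion -9 - 14i has j- and k-coefficients y = z = 0, so it lies in the complex subalgebra spanned by 1 and i.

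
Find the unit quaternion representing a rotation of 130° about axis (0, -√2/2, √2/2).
0.4226 - 0.6409j + 0.6409k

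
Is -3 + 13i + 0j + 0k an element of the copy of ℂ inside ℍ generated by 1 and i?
Yes. The quaternion -3 + 13i has j- and k-coefficients y = z = 0, so it lies in the complex subalgebra spanned by 1 and i.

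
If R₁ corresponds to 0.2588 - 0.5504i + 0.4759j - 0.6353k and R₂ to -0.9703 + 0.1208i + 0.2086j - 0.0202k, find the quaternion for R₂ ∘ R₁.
-0.2967 + 0.4424i - 0.3199j + 0.7835k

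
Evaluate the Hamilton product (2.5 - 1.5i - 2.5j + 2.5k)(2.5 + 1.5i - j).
6 + 2.5i - 5j + 11.5k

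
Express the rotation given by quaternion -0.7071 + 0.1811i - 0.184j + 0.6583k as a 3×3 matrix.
[[0.0656, 0.8643, 0.4986], [-0.9976, 0.0677, 0.0139], [-0.0218, -0.4984, 0.8667]]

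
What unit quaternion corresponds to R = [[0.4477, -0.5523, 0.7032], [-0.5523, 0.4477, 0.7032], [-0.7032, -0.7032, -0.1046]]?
0.6691 - 0.5255i + 0.5255j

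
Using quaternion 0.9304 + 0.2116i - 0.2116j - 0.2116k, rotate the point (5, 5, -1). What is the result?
(6.109, 1.992, 3.117)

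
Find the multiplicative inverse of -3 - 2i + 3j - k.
-0.1304 + 0.087i - 0.1304j + 0.0435k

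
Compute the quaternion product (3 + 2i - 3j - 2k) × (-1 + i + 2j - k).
-1 + 8i + 9j + 6k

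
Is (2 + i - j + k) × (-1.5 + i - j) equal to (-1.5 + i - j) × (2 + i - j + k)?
No: pq = -5 + 1.5i + 0.5j - 1.5k ≠ -5 - 0.5i - 1.5j - 1.5k = qp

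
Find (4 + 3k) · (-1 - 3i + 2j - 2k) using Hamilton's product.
2 - 18i - j - 11k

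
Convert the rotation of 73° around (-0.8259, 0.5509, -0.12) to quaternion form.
0.8039 - 0.4913i + 0.3277j - 0.0714k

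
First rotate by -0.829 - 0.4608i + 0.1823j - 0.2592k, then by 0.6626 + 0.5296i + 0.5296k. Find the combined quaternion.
-0.168 - 0.8409i + 0.014j - 0.5142k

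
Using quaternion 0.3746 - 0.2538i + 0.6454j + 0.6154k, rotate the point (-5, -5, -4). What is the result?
(6.211, -5.174, 0.806)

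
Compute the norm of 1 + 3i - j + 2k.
√15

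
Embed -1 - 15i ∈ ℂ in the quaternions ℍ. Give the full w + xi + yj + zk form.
-1 - 15i + 0j + 0k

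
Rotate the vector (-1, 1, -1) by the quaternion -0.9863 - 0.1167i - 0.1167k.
(-1.23, 0.946, -0.77)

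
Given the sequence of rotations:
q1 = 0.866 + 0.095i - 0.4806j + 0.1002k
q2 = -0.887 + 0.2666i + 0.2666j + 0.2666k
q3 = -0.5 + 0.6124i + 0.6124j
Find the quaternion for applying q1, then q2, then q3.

q2 · q1 = -0.6921 + 0.3015i + 0.6558j - 0.0115k
q3 · q2 · q1 = -0.2402 - 0.5816i - 0.7447j + 0.2227k
-0.2402 - 0.5816i - 0.7447j + 0.2227k


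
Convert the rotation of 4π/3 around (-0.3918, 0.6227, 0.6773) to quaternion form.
-0.5 - 0.3393i + 0.5393j + 0.5866k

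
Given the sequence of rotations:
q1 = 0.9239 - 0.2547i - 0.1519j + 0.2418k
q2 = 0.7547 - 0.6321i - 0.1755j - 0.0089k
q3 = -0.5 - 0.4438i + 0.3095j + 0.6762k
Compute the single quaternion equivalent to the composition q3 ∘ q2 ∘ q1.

q2 · q1 = 0.5118 - 0.82i - 0.1217j + 0.2256k
q3 · q2 · q1 = -0.7347 + 0.335i - 0.2351j + 0.5411k
-0.7347 + 0.335i - 0.2351j + 0.5411k


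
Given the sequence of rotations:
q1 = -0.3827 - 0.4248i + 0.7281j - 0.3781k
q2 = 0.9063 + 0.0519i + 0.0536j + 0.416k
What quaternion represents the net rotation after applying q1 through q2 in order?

q2 · q1 = -0.2065 - 0.728i + 0.4823j - 0.4413k
-0.2065 - 0.728i + 0.4823j - 0.4413k


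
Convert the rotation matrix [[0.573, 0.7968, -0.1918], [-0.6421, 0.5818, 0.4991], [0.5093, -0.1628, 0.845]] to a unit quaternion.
0.866 - 0.1911i - 0.2024j - 0.4154k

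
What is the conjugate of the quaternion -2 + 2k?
-2 - 2k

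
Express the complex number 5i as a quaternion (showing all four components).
0 + 5i + 0j + 0k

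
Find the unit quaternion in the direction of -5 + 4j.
-0.7809 + 0.6247j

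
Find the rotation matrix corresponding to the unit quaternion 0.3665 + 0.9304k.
[[-0.7313, -0.682, 0], [0.682, -0.7313, 0], [0, 0, 1]]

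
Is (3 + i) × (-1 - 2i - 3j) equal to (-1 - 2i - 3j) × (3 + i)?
No: pq = -1 - 7i - 9j - 3k ≠ -1 - 7i - 9j + 3k = qp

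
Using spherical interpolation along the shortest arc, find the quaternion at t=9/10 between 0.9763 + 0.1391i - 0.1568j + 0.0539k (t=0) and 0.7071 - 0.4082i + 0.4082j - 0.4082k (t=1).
0.7733 - 0.3633i + 0.3612j - 0.3734k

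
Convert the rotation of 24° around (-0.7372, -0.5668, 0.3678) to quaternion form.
0.9781 - 0.1533i - 0.1178j + 0.0765k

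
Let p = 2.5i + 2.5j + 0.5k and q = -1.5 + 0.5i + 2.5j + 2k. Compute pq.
-8.5 - 8.5j + 4.25k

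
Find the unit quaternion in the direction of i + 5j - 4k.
0.1543i + 0.7715j - 0.6172k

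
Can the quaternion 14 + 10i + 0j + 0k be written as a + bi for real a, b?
Yes. The quaternion 14 + 10i has j- and k-coefficients y = z = 0, so it lies in the complex subalgebra spanned by 1 and i.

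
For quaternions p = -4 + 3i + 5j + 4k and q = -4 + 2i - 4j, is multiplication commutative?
No: pq = 30 - 4i + 4j - 38k ≠ 30 - 36i - 12j + 6k = qp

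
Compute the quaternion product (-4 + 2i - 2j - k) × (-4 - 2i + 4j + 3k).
31 - 2i - 12j - 4k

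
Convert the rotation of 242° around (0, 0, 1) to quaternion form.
-0.515 + 0.8572k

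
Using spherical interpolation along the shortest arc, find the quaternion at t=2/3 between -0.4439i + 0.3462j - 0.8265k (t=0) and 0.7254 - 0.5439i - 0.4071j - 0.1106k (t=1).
0.5874 - 0.6409i - 0.1733j - 0.4628k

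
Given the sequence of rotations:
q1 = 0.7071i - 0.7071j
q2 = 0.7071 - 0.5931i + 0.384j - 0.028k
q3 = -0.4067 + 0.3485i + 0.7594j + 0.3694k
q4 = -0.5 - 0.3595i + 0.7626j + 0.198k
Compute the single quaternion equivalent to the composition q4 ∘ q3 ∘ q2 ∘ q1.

q2 · q1 = 0.6909 + 0.4802i - 0.5198j + 0.1479k
q3 · q2 · q1 = -0.1082 + 0.3498i + 0.8619j - 0.3507k
q4 · q3 · q2 · q1 = -0.408 - 0.5741i - 0.5703j - 0.4227k
-0.408 - 0.5741i - 0.5703j - 0.4227k


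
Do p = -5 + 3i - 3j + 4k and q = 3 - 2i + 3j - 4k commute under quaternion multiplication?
No: pq = 16 + 19i - 20j + 35k ≠ 16 + 19i - 28j + 29k = qp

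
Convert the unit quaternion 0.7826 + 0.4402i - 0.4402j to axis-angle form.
axis = (√2/2, -√2/2, 0), θ = 77°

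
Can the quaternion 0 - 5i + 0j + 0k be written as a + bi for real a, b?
Yes. The quaternion -5i has j- and k-coefficients y = z = 0, so it lies in the complex subalgebra spanned by 1 and i.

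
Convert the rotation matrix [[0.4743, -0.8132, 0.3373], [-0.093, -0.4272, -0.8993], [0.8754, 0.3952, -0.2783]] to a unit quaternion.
0.4384 + 0.7382i - 0.3069j + 0.4107k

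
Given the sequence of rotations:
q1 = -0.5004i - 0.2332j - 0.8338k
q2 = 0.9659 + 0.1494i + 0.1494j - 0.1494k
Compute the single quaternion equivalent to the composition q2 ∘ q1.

q2 · q1 = -0.015 - 0.6427i - 0.0259j - 0.7654k
-0.015 - 0.6427i - 0.0259j - 0.7654k


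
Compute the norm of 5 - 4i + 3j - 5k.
√75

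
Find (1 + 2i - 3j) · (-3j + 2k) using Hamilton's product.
-9 - 6i - 7j - 4k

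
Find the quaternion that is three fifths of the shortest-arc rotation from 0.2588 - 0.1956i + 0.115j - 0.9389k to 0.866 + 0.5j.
0.7617 - 0.1002i + 0.4221j - 0.4812k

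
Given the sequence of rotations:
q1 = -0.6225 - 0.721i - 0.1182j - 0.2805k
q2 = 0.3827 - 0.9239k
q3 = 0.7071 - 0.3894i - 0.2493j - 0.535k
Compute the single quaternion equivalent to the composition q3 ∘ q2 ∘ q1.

q2 · q1 = -0.4974 - 0.3851i + 0.6209j + 0.4678k
q3 · q2 · q1 = -0.0966 + 0.1369i + 0.9512j + 0.2591k
-0.0966 + 0.1369i + 0.9512j + 0.2591k


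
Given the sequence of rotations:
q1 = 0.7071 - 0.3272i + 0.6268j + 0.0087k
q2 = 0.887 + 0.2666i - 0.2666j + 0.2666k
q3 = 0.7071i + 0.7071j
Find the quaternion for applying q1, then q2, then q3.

q2 · q1 = 0.8792 - 0.2711i + 0.2779j + 0.2761k
q3 · q2 · q1 = -0.0048 + 0.8169i + 0.4265j + 0.3882k
-0.0048 + 0.8169i + 0.4265j + 0.3882k


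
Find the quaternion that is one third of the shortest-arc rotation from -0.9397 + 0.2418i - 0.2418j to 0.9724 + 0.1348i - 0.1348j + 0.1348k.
-0.9846 + 0.1189i - 0.1189j - 0.0471k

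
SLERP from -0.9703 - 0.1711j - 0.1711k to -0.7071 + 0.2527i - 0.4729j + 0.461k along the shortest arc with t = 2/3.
-0.8596 + 0.1794i - 0.3988j + 0.2643k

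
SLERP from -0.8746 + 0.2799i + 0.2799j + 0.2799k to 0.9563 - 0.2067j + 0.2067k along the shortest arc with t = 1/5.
-0.9162 + 0.2286i + 0.2722j + 0.1849k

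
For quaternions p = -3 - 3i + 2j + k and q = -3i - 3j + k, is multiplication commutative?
No: pq = -4 + 14i + 9j + 12k ≠ -4 + 4i + 9j - 18k = qp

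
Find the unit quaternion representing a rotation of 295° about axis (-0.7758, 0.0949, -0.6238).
-0.8434 - 0.4168i + 0.051j - 0.3352k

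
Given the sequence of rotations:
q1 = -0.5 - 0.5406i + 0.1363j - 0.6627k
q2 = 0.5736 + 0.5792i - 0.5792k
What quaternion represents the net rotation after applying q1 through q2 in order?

q2 · q1 = -0.3575 - 0.5207i + 0.7751j - 0.0116k
-0.3575 - 0.5207i + 0.7751j - 0.0116k


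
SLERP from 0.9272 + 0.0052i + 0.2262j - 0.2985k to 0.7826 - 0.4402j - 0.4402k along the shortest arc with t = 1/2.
0.912 + 0.0028i - 0.1141j - 0.394k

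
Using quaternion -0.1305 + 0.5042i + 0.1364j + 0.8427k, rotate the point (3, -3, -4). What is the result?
(-5.702, 1.093, 0.544)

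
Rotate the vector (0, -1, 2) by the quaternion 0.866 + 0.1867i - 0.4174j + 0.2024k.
(-0.788, -1.833, 1.009)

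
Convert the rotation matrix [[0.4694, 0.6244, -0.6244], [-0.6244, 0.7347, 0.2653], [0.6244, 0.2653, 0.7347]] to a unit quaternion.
0.8571 - 0.3642j - 0.3642k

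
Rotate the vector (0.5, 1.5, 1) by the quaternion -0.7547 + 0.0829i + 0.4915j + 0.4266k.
(0.493, 1.197, 1.351)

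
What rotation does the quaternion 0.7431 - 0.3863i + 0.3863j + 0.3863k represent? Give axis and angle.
axis = (-√3/3, √3/3, √3/3), θ = 84°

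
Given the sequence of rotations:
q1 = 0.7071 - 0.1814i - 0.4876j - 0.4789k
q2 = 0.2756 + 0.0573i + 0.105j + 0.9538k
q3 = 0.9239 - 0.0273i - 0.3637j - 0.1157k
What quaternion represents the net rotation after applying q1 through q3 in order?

q2 · q1 = 0.7132 + 0.4053i - 0.2057j + 0.5336k
q3 · q2 · q1 = 0.6569 + 0.1371i - 0.4818j + 0.5635k
0.6569 + 0.1371i - 0.4818j + 0.5635k


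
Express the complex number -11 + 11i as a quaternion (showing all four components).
-11 + 11i + 0j + 0k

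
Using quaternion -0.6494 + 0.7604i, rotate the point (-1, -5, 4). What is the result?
(-1, 4.733, 4.312)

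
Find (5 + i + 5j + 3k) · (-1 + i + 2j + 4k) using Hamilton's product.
-28 + 18i + 4j + 14k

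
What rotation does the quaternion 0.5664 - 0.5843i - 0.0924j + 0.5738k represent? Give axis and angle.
axis = (-0.709, -0.1121, 0.6962), θ = 111°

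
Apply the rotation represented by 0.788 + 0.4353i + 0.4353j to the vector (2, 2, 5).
(5.43, -1.43, 1.21)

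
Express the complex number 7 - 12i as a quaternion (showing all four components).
7 - 12i + 0j + 0k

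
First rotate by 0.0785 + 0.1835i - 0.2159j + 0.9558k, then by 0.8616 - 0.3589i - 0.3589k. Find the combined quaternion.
0.4765 + 0.0524i + 0.0912j + 0.8728k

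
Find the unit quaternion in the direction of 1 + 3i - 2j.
0.2673 + 0.8018i - 0.5345j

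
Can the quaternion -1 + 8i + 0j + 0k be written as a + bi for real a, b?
Yes. The quaternion -1 + 8i has j- and k-coefficients y = z = 0, so it lies in the complex subalgebra spanned by 1 and i.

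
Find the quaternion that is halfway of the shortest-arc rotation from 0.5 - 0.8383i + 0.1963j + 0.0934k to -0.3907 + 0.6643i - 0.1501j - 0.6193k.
0.4644 - 0.7834i + 0.1806j + 0.3716k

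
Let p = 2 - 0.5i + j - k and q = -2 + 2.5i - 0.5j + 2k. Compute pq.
-0.25 + 7.5i - 4.5j + 3.75k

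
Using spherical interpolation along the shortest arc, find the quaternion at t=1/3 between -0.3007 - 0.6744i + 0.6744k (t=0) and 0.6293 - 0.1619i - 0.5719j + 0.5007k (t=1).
0.0369 - 0.6059i - 0.2504j + 0.7542k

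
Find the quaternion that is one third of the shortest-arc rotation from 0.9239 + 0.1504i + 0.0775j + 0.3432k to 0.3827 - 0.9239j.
0.8933 + 0.1185i - 0.3389j + 0.2703k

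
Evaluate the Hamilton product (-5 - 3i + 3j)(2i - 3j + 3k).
15 - i + 24j - 12k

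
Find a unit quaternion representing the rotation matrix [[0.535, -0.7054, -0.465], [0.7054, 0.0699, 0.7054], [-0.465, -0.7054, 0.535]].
0.7314 - 0.4822i + 0.4822k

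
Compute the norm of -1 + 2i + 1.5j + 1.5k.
3.082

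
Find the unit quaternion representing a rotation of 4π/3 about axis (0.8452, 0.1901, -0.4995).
-0.5 + 0.732i + 0.1646j - 0.4326k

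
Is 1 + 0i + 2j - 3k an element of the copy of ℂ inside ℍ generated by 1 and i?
No. The quaternion 1 + 2j - 3k has j-coefficient y = 2 and k-coefficient z = -3, not both zero, so it does not lie in the complex subalgebra spanned by 1 and i.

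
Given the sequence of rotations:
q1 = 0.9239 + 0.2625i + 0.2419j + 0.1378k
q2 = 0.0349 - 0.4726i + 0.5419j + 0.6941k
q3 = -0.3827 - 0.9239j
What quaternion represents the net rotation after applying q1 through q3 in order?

q2 · q1 = -0.0704 - 0.5207i + 0.7564j + 0.3895k
q3 · q2 · q1 = 0.7258 - 0.1606i - 0.2244j - 0.6301k
0.7258 - 0.1606i - 0.2244j - 0.6301k


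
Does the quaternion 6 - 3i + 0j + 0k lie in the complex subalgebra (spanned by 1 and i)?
Yes. The quaternion 6 - 3i has j- and k-coefficients y = z = 0, so it lies in the complex subalgebra spanned by 1 and i.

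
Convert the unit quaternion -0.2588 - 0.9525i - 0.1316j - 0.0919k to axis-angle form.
axis = (-0.9861, -0.1362, -0.0951), θ = 7π/6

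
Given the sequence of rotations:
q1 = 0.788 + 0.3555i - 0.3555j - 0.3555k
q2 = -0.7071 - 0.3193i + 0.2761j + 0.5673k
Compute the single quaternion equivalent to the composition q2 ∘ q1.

q2 · q1 = -0.1439 - 0.3995i + 0.5571j + 0.7138k
-0.1439 - 0.3995i + 0.5571j + 0.7138k


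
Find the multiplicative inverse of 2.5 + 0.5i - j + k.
0.2941 - 0.0588i + 0.1176j - 0.1176k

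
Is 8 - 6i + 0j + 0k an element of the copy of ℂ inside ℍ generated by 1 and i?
Yes. The quaternion 8 - 6i has j- and k-coefficients y = z = 0, so it lies in the complex subalgebra spanned by 1 and i.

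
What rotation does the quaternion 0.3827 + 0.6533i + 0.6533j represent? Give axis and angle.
axis = (√2/2, √2/2, 0), θ = 3π/4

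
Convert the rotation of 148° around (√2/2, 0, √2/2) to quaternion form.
0.2756 + 0.6797i + 0.6797k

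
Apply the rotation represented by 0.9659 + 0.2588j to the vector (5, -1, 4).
(6.33, -1, 0.964)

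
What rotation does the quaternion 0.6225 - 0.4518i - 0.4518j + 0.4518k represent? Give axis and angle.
axis = (-√3/3, -√3/3, √3/3), θ = 103°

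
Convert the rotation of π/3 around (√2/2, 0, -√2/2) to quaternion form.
0.866 + 0.3536i - 0.3536k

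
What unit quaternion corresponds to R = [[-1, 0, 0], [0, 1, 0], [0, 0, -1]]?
j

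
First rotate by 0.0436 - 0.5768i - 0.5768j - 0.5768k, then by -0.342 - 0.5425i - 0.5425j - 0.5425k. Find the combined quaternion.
-0.9537 + 0.1736i + 0.1736j + 0.1736k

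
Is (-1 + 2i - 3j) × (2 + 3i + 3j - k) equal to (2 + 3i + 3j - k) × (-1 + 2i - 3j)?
No: pq = 1 + 4i - 7j + 16k ≠ 1 - 2i - 11j - 14k = qp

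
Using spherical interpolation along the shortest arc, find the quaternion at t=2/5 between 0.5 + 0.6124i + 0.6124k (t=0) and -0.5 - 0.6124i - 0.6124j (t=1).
0.5525 + 0.6767i + 0.2751j + 0.4016k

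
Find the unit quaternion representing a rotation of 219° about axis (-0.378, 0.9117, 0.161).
-0.3338 - 0.3563i + 0.8594j + 0.1518k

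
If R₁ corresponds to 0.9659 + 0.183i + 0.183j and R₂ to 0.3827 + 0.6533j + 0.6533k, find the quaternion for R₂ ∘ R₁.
0.2501 - 0.0495i + 0.8206j + 0.5115k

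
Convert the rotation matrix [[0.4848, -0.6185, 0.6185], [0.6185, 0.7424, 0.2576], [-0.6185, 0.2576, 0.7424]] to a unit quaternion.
0.8616 + 0.3589j + 0.3589k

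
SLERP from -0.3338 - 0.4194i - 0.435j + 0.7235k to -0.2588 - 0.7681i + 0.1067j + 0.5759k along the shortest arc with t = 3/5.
-0.3058 - 0.6637i - 0.1185j + 0.6723k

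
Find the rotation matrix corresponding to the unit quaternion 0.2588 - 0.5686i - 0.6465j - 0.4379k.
[[-0.2194, 0.9619, 0.1634], [0.5085, -0.0301, 0.8605], [0.8326, 0.2719, -0.4825]]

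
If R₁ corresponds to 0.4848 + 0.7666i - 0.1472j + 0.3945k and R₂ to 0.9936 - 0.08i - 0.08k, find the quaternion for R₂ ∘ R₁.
0.5746 + 0.7111i - 0.176j + 0.365k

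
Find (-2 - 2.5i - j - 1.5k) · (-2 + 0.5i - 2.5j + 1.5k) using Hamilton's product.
5 - 1.25i + 10j + 6.75k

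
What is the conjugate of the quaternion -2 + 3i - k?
-2 - 3i + k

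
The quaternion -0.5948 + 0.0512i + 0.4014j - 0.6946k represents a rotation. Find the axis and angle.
axis = (0.0637, 0.4993, -0.8641), θ = 253°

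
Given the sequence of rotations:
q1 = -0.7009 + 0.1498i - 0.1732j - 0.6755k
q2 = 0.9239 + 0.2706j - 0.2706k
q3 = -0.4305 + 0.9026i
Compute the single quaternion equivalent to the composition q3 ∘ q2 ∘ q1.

q2 · q1 = -0.7835 - 0.0913i - 0.3902j - 0.475k
q3 · q2 · q1 = 0.4197 - 0.6679i + 0.5967j - 0.1477k
0.4197 - 0.6679i + 0.5967j - 0.1477k


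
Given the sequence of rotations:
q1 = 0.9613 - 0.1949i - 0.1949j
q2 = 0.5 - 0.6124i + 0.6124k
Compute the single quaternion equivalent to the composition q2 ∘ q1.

q2 · q1 = 0.3613 - 0.5668i - 0.2168j + 0.7081k
0.3613 - 0.5668i - 0.2168j + 0.7081k


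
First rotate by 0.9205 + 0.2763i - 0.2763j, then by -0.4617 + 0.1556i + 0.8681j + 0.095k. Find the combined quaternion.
-0.2281 + 0.0419i + 0.9529j - 0.1954k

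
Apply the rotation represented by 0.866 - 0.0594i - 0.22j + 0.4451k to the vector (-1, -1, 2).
(-0.63, -1.58, 1.763)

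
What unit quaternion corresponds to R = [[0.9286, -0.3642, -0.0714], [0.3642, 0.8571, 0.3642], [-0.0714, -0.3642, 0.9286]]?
0.9636 - 0.189i + 0.189k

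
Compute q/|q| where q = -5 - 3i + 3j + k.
-0.7538 - 0.4523i + 0.4523j + 0.1508k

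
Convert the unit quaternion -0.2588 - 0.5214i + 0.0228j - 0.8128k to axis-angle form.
axis = (-0.5398, 0.0236, -0.8415), θ = 7π/6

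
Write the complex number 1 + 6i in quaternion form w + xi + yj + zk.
1 + 6i + 0j + 0k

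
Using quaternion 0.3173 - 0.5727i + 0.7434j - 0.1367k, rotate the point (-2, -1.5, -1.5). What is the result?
(0.49, 1.176, 2.622)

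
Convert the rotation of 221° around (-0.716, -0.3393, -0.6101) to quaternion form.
-0.3502 - 0.6707i - 0.3178j - 0.5715k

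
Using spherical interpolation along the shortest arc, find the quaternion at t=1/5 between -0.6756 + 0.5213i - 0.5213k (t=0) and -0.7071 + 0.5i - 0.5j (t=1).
-0.7138 + 0.5408i - 0.1093j - 0.4314k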